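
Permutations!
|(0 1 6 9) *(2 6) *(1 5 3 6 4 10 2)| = 15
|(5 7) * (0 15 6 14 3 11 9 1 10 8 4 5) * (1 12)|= 14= |(0 15 6 14 3 11 9 12 1 10 8 4 5 7)|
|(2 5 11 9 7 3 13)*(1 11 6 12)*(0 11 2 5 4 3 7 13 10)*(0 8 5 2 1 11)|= 11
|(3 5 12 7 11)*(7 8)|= |(3 5 12 8 7 11)|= 6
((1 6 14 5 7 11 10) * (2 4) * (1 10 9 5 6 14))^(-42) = (14)(5 11)(7 9)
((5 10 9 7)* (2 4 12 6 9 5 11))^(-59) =(2 9 4 7 12 11 6)(5 10)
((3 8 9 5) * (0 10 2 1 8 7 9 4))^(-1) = (0 4 8 1 2 10)(3 5 9 7)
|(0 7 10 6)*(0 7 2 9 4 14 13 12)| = |(0 2 9 4 14 13 12)(6 7 10)| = 21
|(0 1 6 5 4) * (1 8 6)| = |(0 8 6 5 4)| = 5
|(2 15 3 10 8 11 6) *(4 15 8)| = 4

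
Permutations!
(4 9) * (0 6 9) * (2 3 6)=(0 2 3 6 9 4)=[2, 1, 3, 6, 0, 5, 9, 7, 8, 4]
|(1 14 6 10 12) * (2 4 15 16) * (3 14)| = |(1 3 14 6 10 12)(2 4 15 16)| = 12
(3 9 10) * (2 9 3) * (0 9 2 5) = (0 9 10 5) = [9, 1, 2, 3, 4, 0, 6, 7, 8, 10, 5]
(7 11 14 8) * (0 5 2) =(0 5 2)(7 11 14 8) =[5, 1, 0, 3, 4, 2, 6, 11, 7, 9, 10, 14, 12, 13, 8]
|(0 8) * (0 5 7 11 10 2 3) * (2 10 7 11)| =|(0 8 5 11 7 2 3)| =7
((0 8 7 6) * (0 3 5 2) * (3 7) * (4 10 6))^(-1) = ((0 8 3 5 2)(4 10 6 7))^(-1) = (0 2 5 3 8)(4 7 6 10)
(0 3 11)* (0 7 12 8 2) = (0 3 11 7 12 8 2) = [3, 1, 0, 11, 4, 5, 6, 12, 2, 9, 10, 7, 8]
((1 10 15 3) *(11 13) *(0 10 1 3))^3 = ((0 10 15)(11 13))^3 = (15)(11 13)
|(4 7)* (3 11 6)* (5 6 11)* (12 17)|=|(3 5 6)(4 7)(12 17)|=6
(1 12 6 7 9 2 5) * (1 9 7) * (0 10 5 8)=[10, 12, 8, 3, 4, 9, 1, 7, 0, 2, 5, 11, 6]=(0 10 5 9 2 8)(1 12 6)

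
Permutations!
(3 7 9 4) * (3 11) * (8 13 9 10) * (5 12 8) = (3 7 10 5 12 8 13 9 4 11) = [0, 1, 2, 7, 11, 12, 6, 10, 13, 4, 5, 3, 8, 9]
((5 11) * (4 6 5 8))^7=(4 5 8 6 11)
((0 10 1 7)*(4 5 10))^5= (0 7 1 10 5 4)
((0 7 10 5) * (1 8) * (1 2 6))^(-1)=(0 5 10 7)(1 6 2 8)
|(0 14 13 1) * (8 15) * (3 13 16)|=|(0 14 16 3 13 1)(8 15)|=6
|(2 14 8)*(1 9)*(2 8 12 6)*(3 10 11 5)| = |(1 9)(2 14 12 6)(3 10 11 5)| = 4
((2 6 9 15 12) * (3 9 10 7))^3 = (2 7 15 6 3 12 10 9) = ((2 6 10 7 3 9 15 12))^3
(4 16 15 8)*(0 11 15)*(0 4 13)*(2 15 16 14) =(0 11 16 4 14 2 15 8 13) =[11, 1, 15, 3, 14, 5, 6, 7, 13, 9, 10, 16, 12, 0, 2, 8, 4]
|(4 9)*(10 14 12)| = 6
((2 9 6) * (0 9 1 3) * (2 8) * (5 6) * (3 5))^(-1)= ((0 9 3)(1 5 6 8 2))^(-1)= (0 3 9)(1 2 8 6 5)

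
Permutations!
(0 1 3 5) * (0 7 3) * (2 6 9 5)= (0 1)(2 6 9 5 7 3)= [1, 0, 6, 2, 4, 7, 9, 3, 8, 5]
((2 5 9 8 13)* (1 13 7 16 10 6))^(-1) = (1 6 10 16 7 8 9 5 2 13)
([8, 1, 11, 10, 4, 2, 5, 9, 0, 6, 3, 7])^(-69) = [8, 1, 9, 10, 4, 7, 11, 5, 0, 2, 3, 6]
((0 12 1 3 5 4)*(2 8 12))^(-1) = ((0 2 8 12 1 3 5 4))^(-1) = (0 4 5 3 1 12 8 2)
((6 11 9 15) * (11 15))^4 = ((6 15)(9 11))^4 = (15)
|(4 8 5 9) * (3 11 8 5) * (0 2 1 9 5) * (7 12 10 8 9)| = 11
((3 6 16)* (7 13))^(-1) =((3 6 16)(7 13))^(-1) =(3 16 6)(7 13)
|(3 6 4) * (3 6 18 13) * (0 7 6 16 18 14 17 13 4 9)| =12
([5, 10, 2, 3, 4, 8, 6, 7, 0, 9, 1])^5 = [8, 10, 2, 3, 4, 0, 6, 7, 5, 9, 1]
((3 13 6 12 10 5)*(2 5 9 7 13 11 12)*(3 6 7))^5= ((2 5 6)(3 11 12 10 9)(7 13))^5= (2 6 5)(7 13)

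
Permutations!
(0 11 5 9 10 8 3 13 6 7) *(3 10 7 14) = [11, 1, 2, 13, 4, 9, 14, 0, 10, 7, 8, 5, 12, 6, 3] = (0 11 5 9 7)(3 13 6 14)(8 10)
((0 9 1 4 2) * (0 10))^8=(0 1 2)(4 10 9)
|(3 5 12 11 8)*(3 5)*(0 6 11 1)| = |(0 6 11 8 5 12 1)| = 7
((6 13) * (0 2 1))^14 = (13)(0 1 2)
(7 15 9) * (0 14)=(0 14)(7 15 9)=[14, 1, 2, 3, 4, 5, 6, 15, 8, 7, 10, 11, 12, 13, 0, 9]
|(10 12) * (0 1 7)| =|(0 1 7)(10 12)| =6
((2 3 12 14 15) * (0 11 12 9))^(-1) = (0 9 3 2 15 14 12 11)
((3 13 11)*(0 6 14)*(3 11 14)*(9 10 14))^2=((0 6 3 13 9 10 14))^2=(0 3 9 14 6 13 10)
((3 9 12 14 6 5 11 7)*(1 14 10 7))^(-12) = ((1 14 6 5 11)(3 9 12 10 7))^(-12) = (1 5 14 11 6)(3 10 9 7 12)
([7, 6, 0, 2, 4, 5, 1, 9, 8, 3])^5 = [0, 6, 2, 3, 4, 5, 1, 7, 8, 9]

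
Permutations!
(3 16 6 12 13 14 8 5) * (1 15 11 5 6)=(1 15 11 5 3 16)(6 12 13 14 8)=[0, 15, 2, 16, 4, 3, 12, 7, 6, 9, 10, 5, 13, 14, 8, 11, 1]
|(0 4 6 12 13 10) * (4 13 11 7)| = 15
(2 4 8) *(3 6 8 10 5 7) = (2 4 10 5 7 3 6 8) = [0, 1, 4, 6, 10, 7, 8, 3, 2, 9, 5]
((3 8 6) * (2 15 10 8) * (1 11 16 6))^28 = (1 11 16 6 3 2 15 10 8)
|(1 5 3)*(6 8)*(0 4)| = |(0 4)(1 5 3)(6 8)| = 6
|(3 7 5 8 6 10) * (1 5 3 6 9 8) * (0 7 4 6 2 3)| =|(0 7)(1 5)(2 3 4 6 10)(8 9)| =10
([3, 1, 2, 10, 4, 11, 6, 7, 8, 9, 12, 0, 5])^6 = (12)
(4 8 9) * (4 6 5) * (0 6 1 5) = [6, 5, 2, 3, 8, 4, 0, 7, 9, 1] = (0 6)(1 5 4 8 9)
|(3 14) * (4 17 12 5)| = 4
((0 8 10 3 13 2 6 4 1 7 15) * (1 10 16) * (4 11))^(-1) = (0 15 7 1 16 8)(2 13 3 10 4 11 6)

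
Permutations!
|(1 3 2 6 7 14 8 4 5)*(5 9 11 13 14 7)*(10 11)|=|(1 3 2 6 5)(4 9 10 11 13 14 8)|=35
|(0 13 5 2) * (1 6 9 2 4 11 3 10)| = 11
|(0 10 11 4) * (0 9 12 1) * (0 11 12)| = 7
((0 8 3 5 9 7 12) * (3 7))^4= (12)(3 5 9)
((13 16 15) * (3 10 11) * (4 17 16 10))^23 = (3 11 10 13 15 16 17 4)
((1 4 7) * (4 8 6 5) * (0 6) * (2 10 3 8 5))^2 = (0 2 3)(1 4)(5 7)(6 10 8)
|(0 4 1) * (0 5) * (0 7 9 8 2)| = 8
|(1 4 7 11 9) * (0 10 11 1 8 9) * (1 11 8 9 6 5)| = 9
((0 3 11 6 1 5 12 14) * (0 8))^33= (0 12 6)(1 3 14)(5 11 8)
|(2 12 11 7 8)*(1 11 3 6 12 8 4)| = |(1 11 7 4)(2 8)(3 6 12)| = 12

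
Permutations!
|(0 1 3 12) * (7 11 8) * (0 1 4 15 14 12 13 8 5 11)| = |(0 4 15 14 12 1 3 13 8 7)(5 11)| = 10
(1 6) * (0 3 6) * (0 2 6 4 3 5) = [5, 2, 6, 4, 3, 0, 1] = (0 5)(1 2 6)(3 4)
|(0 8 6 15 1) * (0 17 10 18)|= |(0 8 6 15 1 17 10 18)|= 8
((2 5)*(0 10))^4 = (10)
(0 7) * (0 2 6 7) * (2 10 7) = [0, 1, 6, 3, 4, 5, 2, 10, 8, 9, 7] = (2 6)(7 10)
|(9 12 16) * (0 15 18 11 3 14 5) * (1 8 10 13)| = 84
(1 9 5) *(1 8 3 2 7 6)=[0, 9, 7, 2, 4, 8, 1, 6, 3, 5]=(1 9 5 8 3 2 7 6)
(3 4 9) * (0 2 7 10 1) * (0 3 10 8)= (0 2 7 8)(1 3 4 9 10)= [2, 3, 7, 4, 9, 5, 6, 8, 0, 10, 1]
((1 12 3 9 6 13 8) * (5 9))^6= (1 13 9 3)(5 12 8 6)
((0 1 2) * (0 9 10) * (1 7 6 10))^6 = (0 6)(7 10)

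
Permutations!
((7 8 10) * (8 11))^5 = ((7 11 8 10))^5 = (7 11 8 10)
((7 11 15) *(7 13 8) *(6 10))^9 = ((6 10)(7 11 15 13 8))^9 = (6 10)(7 8 13 15 11)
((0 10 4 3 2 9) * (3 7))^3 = ((0 10 4 7 3 2 9))^3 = (0 7 9 4 2 10 3)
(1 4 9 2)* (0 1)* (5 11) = [1, 4, 0, 3, 9, 11, 6, 7, 8, 2, 10, 5] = (0 1 4 9 2)(5 11)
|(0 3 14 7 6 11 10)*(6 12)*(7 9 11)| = |(0 3 14 9 11 10)(6 7 12)| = 6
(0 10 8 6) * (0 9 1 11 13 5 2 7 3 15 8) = (0 10)(1 11 13 5 2 7 3 15 8 6 9) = [10, 11, 7, 15, 4, 2, 9, 3, 6, 1, 0, 13, 12, 5, 14, 8]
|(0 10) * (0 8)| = |(0 10 8)| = 3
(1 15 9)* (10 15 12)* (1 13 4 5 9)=[0, 12, 2, 3, 5, 9, 6, 7, 8, 13, 15, 11, 10, 4, 14, 1]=(1 12 10 15)(4 5 9 13)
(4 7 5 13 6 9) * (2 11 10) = [0, 1, 11, 3, 7, 13, 9, 5, 8, 4, 2, 10, 12, 6] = (2 11 10)(4 7 5 13 6 9)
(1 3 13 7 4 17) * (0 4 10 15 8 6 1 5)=(0 4 17 5)(1 3 13 7 10 15 8 6)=[4, 3, 2, 13, 17, 0, 1, 10, 6, 9, 15, 11, 12, 7, 14, 8, 16, 5]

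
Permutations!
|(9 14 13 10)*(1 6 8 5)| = 4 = |(1 6 8 5)(9 14 13 10)|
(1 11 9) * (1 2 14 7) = (1 11 9 2 14 7) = [0, 11, 14, 3, 4, 5, 6, 1, 8, 2, 10, 9, 12, 13, 7]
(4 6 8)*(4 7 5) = (4 6 8 7 5) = [0, 1, 2, 3, 6, 4, 8, 5, 7]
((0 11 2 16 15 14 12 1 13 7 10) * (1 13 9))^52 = (0 2 15 12 7)(10 11 16 14 13)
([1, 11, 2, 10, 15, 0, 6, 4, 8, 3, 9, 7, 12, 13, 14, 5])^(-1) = (0 5 15 4 7 11 1)(3 9 10)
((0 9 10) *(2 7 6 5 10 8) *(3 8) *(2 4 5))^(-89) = ((0 9 3 8 4 5 10)(2 7 6))^(-89) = (0 3 4 10 9 8 5)(2 7 6)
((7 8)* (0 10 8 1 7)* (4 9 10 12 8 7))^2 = (0 8 12)(1 9 7 4 10)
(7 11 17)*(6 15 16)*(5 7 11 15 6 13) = (5 7 15 16 13)(11 17) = [0, 1, 2, 3, 4, 7, 6, 15, 8, 9, 10, 17, 12, 5, 14, 16, 13, 11]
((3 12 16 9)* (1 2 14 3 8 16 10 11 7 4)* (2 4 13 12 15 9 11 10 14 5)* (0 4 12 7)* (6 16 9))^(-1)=((0 4 1 12 14 3 15 6 16 11)(2 5)(7 13)(8 9))^(-1)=(0 11 16 6 15 3 14 12 1 4)(2 5)(7 13)(8 9)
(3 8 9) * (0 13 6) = (0 13 6)(3 8 9) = [13, 1, 2, 8, 4, 5, 0, 7, 9, 3, 10, 11, 12, 6]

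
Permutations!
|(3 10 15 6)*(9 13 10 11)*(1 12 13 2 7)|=|(1 12 13 10 15 6 3 11 9 2 7)|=11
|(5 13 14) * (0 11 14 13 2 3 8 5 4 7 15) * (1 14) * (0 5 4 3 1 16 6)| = 36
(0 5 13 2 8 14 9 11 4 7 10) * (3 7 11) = (0 5 13 2 8 14 9 3 7 10)(4 11) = [5, 1, 8, 7, 11, 13, 6, 10, 14, 3, 0, 4, 12, 2, 9]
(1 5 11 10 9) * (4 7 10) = (1 5 11 4 7 10 9) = [0, 5, 2, 3, 7, 11, 6, 10, 8, 1, 9, 4]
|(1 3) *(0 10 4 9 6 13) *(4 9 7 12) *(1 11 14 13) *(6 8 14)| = 12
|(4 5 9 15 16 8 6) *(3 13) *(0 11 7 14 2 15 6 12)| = 36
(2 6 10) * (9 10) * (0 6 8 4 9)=(0 6)(2 8 4 9 10)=[6, 1, 8, 3, 9, 5, 0, 7, 4, 10, 2]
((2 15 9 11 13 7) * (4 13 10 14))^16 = (2 13 14 11 15 7 4 10 9)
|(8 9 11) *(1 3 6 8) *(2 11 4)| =8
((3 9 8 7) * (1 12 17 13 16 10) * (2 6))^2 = ((1 12 17 13 16 10)(2 6)(3 9 8 7))^2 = (1 17 16)(3 8)(7 9)(10 12 13)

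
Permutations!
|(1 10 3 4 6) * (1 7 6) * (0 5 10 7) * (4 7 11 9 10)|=10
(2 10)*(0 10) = [10, 1, 0, 3, 4, 5, 6, 7, 8, 9, 2] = (0 10 2)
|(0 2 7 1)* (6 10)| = 4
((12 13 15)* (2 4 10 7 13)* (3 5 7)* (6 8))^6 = (2 13 3)(4 15 5)(7 10 12)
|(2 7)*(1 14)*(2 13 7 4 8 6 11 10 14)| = |(1 2 4 8 6 11 10 14)(7 13)| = 8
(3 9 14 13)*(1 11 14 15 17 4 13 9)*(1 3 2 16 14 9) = (1 11 9 15 17 4 13 2 16 14) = [0, 11, 16, 3, 13, 5, 6, 7, 8, 15, 10, 9, 12, 2, 1, 17, 14, 4]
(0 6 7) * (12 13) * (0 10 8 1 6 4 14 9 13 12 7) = [4, 6, 2, 3, 14, 5, 0, 10, 1, 13, 8, 11, 12, 7, 9] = (0 4 14 9 13 7 10 8 1 6)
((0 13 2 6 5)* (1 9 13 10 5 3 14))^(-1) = (0 5 10)(1 14 3 6 2 13 9)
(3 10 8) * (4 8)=(3 10 4 8)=[0, 1, 2, 10, 8, 5, 6, 7, 3, 9, 4]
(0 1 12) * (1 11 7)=(0 11 7 1 12)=[11, 12, 2, 3, 4, 5, 6, 1, 8, 9, 10, 7, 0]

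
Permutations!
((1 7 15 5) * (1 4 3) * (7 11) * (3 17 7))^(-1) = ((1 11 3)(4 17 7 15 5))^(-1) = (1 3 11)(4 5 15 7 17)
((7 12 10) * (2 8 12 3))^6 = (12)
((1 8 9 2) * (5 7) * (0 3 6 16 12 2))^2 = ((0 3 6 16 12 2 1 8 9)(5 7))^2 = (0 6 12 1 9 3 16 2 8)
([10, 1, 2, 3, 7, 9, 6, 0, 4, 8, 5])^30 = (0 5 8 7 10 9 4)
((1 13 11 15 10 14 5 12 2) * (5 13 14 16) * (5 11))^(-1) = ((1 14 13 5 12 2)(10 16 11 15))^(-1) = (1 2 12 5 13 14)(10 15 11 16)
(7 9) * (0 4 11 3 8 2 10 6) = (0 4 11 3 8 2 10 6)(7 9) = [4, 1, 10, 8, 11, 5, 0, 9, 2, 7, 6, 3]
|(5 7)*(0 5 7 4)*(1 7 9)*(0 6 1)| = |(0 5 4 6 1 7 9)| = 7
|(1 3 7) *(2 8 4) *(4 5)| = 12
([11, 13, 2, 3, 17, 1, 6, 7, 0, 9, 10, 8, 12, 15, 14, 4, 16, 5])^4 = [11, 17, 2, 3, 13, 4, 6, 7, 0, 9, 10, 8, 12, 5, 14, 1, 16, 15]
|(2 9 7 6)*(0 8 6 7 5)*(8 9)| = 3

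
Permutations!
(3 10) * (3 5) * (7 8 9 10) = (3 7 8 9 10 5) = [0, 1, 2, 7, 4, 3, 6, 8, 9, 10, 5]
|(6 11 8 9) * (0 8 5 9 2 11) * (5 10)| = |(0 8 2 11 10 5 9 6)| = 8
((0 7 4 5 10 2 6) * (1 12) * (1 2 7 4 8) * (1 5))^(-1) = ((0 4 1 12 2 6)(5 10 7 8))^(-1) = (0 6 2 12 1 4)(5 8 7 10)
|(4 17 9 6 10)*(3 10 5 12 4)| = |(3 10)(4 17 9 6 5 12)| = 6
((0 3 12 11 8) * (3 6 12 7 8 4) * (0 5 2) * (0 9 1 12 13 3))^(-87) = (0 7 9 4 3 2 11 13 5 12 6 8 1)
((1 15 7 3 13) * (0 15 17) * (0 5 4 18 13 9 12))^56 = (0 7 9)(1 5 18)(3 12 15)(4 13 17)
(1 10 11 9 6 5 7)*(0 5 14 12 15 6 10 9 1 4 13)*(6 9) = (0 5 7 4 13)(1 6 14 12 15 9 10 11) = [5, 6, 2, 3, 13, 7, 14, 4, 8, 10, 11, 1, 15, 0, 12, 9]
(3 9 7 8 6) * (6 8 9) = [0, 1, 2, 6, 4, 5, 3, 9, 8, 7] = (3 6)(7 9)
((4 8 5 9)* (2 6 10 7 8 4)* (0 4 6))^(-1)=(0 2 9 5 8 7 10 6 4)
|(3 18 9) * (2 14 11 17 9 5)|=|(2 14 11 17 9 3 18 5)|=8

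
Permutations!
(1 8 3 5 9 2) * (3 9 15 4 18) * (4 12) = (1 8 9 2)(3 5 15 12 4 18) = [0, 8, 1, 5, 18, 15, 6, 7, 9, 2, 10, 11, 4, 13, 14, 12, 16, 17, 3]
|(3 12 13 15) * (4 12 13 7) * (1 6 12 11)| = |(1 6 12 7 4 11)(3 13 15)| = 6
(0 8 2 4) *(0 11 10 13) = (0 8 2 4 11 10 13) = [8, 1, 4, 3, 11, 5, 6, 7, 2, 9, 13, 10, 12, 0]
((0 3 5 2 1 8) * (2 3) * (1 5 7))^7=((0 2 5 3 7 1 8))^7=(8)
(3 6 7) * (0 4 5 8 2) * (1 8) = (0 4 5 1 8 2)(3 6 7) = [4, 8, 0, 6, 5, 1, 7, 3, 2]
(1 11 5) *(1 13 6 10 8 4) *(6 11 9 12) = (1 9 12 6 10 8 4)(5 13 11) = [0, 9, 2, 3, 1, 13, 10, 7, 4, 12, 8, 5, 6, 11]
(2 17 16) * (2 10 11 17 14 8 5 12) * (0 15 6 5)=(0 15 6 5 12 2 14 8)(10 11 17 16)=[15, 1, 14, 3, 4, 12, 5, 7, 0, 9, 11, 17, 2, 13, 8, 6, 10, 16]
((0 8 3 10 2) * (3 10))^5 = (0 8 10 2)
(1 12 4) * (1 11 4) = (1 12)(4 11) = [0, 12, 2, 3, 11, 5, 6, 7, 8, 9, 10, 4, 1]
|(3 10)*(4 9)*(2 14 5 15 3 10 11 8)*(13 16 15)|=|(2 14 5 13 16 15 3 11 8)(4 9)|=18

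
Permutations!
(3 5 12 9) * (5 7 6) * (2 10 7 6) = (2 10 7)(3 6 5 12 9) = [0, 1, 10, 6, 4, 12, 5, 2, 8, 3, 7, 11, 9]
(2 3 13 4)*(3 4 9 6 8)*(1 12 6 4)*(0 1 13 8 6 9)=(0 1 12 9 4 2 13)(3 8)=[1, 12, 13, 8, 2, 5, 6, 7, 3, 4, 10, 11, 9, 0]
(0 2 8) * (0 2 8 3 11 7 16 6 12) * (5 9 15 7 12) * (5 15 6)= (0 8 2 3 11 12)(5 9 6 15 7 16)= [8, 1, 3, 11, 4, 9, 15, 16, 2, 6, 10, 12, 0, 13, 14, 7, 5]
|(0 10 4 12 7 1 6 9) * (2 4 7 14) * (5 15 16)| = 12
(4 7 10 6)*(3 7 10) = (3 7)(4 10 6) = [0, 1, 2, 7, 10, 5, 4, 3, 8, 9, 6]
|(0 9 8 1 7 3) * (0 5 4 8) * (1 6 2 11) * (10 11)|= 10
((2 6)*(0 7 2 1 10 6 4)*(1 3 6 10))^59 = ((10)(0 7 2 4)(3 6))^59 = (10)(0 4 2 7)(3 6)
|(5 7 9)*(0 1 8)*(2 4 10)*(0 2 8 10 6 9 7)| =9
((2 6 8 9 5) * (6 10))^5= ((2 10 6 8 9 5))^5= (2 5 9 8 6 10)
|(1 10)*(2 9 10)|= 4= |(1 2 9 10)|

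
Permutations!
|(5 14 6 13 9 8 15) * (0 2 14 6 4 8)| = |(0 2 14 4 8 15 5 6 13 9)| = 10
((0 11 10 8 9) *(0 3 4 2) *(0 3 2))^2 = ((0 11 10 8 9 2 3 4))^2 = (0 10 9 3)(2 4 11 8)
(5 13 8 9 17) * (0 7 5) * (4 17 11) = [7, 1, 2, 3, 17, 13, 6, 5, 9, 11, 10, 4, 12, 8, 14, 15, 16, 0] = (0 7 5 13 8 9 11 4 17)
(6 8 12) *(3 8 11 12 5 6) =(3 8 5 6 11 12) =[0, 1, 2, 8, 4, 6, 11, 7, 5, 9, 10, 12, 3]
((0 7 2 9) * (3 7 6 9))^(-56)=((0 6 9)(2 3 7))^(-56)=(0 6 9)(2 3 7)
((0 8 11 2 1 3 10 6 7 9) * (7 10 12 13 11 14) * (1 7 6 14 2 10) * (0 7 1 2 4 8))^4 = ((1 3 12 13 11 10 14 6 2)(4 8)(7 9))^4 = (1 11 2 13 6 12 14 3 10)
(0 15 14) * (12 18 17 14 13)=(0 15 13 12 18 17 14)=[15, 1, 2, 3, 4, 5, 6, 7, 8, 9, 10, 11, 18, 12, 0, 13, 16, 14, 17]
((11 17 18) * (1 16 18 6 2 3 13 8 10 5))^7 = (1 3 18 8 17 5 2 16 13 11 10 6)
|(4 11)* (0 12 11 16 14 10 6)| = 8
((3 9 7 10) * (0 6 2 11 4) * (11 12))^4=(0 11 2)(4 12 6)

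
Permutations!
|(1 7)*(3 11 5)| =|(1 7)(3 11 5)| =6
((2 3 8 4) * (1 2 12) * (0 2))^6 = ((0 2 3 8 4 12 1))^6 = (0 1 12 4 8 3 2)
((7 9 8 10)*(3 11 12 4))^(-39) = (3 11 12 4)(7 9 8 10)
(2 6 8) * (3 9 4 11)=[0, 1, 6, 9, 11, 5, 8, 7, 2, 4, 10, 3]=(2 6 8)(3 9 4 11)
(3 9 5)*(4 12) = (3 9 5)(4 12) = [0, 1, 2, 9, 12, 3, 6, 7, 8, 5, 10, 11, 4]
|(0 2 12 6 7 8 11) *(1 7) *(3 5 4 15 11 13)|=13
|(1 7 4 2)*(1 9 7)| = |(2 9 7 4)| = 4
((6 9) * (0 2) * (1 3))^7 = (0 2)(1 3)(6 9)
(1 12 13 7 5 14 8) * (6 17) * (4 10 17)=[0, 12, 2, 3, 10, 14, 4, 5, 1, 9, 17, 11, 13, 7, 8, 15, 16, 6]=(1 12 13 7 5 14 8)(4 10 17 6)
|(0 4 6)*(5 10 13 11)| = |(0 4 6)(5 10 13 11)| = 12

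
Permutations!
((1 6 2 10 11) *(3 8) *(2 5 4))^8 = (1 6 5 4 2 10 11)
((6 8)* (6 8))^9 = (8) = ((8))^9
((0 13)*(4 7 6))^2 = ((0 13)(4 7 6))^2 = (13)(4 6 7)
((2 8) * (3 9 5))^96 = ((2 8)(3 9 5))^96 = (9)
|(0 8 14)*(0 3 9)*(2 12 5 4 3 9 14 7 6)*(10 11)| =|(0 8 7 6 2 12 5 4 3 14 9)(10 11)| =22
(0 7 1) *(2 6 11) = (0 7 1)(2 6 11) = [7, 0, 6, 3, 4, 5, 11, 1, 8, 9, 10, 2]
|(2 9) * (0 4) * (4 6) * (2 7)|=3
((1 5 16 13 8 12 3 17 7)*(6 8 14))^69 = (1 13 8 17 5 14 12 7 16 6 3)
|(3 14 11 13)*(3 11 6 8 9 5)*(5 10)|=14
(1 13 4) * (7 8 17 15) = (1 13 4)(7 8 17 15) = [0, 13, 2, 3, 1, 5, 6, 8, 17, 9, 10, 11, 12, 4, 14, 7, 16, 15]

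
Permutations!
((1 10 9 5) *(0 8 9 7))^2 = (0 9 1 7 8 5 10)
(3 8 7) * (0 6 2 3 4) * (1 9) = (0 6 2 3 8 7 4)(1 9) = [6, 9, 3, 8, 0, 5, 2, 4, 7, 1]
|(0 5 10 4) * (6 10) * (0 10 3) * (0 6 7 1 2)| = |(0 5 7 1 2)(3 6)(4 10)| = 10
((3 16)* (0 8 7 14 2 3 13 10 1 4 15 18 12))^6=(0 16 18 2 4 7 10)(1 8 13 12 3 15 14)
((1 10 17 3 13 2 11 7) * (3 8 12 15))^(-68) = (1 11 13 15 8 10 7 2 3 12 17)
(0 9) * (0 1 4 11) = (0 9 1 4 11) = [9, 4, 2, 3, 11, 5, 6, 7, 8, 1, 10, 0]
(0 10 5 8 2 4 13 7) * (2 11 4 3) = (0 10 5 8 11 4 13 7)(2 3) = [10, 1, 3, 2, 13, 8, 6, 0, 11, 9, 5, 4, 12, 7]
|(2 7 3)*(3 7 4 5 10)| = 5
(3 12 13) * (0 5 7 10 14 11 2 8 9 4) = [5, 1, 8, 12, 0, 7, 6, 10, 9, 4, 14, 2, 13, 3, 11] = (0 5 7 10 14 11 2 8 9 4)(3 12 13)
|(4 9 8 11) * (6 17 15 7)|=|(4 9 8 11)(6 17 15 7)|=4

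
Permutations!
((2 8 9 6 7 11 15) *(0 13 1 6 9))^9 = (15)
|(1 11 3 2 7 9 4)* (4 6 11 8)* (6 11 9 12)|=21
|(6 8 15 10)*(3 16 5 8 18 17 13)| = |(3 16 5 8 15 10 6 18 17 13)| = 10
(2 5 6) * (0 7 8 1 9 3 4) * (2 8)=(0 7 2 5 6 8 1 9 3 4)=[7, 9, 5, 4, 0, 6, 8, 2, 1, 3]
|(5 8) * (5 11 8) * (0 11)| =|(0 11 8)| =3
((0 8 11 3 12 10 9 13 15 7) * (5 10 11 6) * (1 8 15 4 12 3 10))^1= (0 15 7)(1 8 6 5)(4 12 11 10 9 13)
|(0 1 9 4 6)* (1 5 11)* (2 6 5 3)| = |(0 3 2 6)(1 9 4 5 11)| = 20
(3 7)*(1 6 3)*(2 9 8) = (1 6 3 7)(2 9 8) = [0, 6, 9, 7, 4, 5, 3, 1, 2, 8]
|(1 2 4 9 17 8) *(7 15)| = 6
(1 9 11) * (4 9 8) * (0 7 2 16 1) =(0 7 2 16 1 8 4 9 11) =[7, 8, 16, 3, 9, 5, 6, 2, 4, 11, 10, 0, 12, 13, 14, 15, 1]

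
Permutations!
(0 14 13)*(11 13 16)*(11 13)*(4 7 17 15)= (0 14 16 13)(4 7 17 15)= [14, 1, 2, 3, 7, 5, 6, 17, 8, 9, 10, 11, 12, 0, 16, 4, 13, 15]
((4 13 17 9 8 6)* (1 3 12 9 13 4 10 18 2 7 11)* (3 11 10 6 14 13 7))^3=(1 11)(2 9 13 10 3 8 17 18 12 14 7)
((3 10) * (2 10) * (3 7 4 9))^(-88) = ((2 10 7 4 9 3))^(-88) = (2 7 9)(3 10 4)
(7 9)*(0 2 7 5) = (0 2 7 9 5) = [2, 1, 7, 3, 4, 0, 6, 9, 8, 5]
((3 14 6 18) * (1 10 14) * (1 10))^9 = (3 18 6 14 10)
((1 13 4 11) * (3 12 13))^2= (1 12 4)(3 13 11)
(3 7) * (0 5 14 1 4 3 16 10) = (0 5 14 1 4 3 7 16 10) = [5, 4, 2, 7, 3, 14, 6, 16, 8, 9, 0, 11, 12, 13, 1, 15, 10]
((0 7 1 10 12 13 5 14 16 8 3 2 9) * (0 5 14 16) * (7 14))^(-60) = ((0 14)(1 10 12 13 7)(2 9 5 16 8 3))^(-60) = (16)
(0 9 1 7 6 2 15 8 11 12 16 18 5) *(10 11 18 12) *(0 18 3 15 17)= [9, 7, 17, 15, 4, 18, 2, 6, 3, 1, 11, 10, 16, 13, 14, 8, 12, 0, 5]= (0 9 1 7 6 2 17)(3 15 8)(5 18)(10 11)(12 16)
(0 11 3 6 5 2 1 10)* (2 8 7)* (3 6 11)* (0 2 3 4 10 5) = (0 4 10 2 1 5 8 7 3 11 6) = [4, 5, 1, 11, 10, 8, 0, 3, 7, 9, 2, 6]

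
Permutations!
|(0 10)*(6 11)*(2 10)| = |(0 2 10)(6 11)| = 6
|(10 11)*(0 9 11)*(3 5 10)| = 6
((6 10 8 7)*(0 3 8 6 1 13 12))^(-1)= (0 12 13 1 7 8 3)(6 10)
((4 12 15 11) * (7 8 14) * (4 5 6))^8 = (4 15 5)(6 12 11)(7 14 8)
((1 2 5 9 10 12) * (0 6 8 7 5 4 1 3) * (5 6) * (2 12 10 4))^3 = (0 4 3 9 12 5 1)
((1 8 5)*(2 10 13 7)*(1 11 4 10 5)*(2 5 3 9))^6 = ((1 8)(2 3 9)(4 10 13 7 5 11))^6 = (13)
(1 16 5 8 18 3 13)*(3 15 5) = (1 16 3 13)(5 8 18 15) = [0, 16, 2, 13, 4, 8, 6, 7, 18, 9, 10, 11, 12, 1, 14, 5, 3, 17, 15]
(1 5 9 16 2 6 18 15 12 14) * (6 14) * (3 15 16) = (1 5 9 3 15 12 6 18 16 2 14) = [0, 5, 14, 15, 4, 9, 18, 7, 8, 3, 10, 11, 6, 13, 1, 12, 2, 17, 16]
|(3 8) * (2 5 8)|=4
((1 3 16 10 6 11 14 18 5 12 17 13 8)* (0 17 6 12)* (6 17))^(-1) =((0 6 11 14 18 5)(1 3 16 10 12 17 13 8))^(-1) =(0 5 18 14 11 6)(1 8 13 17 12 10 16 3)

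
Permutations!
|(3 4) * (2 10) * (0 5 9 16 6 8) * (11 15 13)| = 6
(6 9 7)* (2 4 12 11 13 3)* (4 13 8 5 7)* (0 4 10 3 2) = (0 4 12 11 8 5 7 6 9 10 3)(2 13) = [4, 1, 13, 0, 12, 7, 9, 6, 5, 10, 3, 8, 11, 2]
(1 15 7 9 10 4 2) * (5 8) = (1 15 7 9 10 4 2)(5 8) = [0, 15, 1, 3, 2, 8, 6, 9, 5, 10, 4, 11, 12, 13, 14, 7]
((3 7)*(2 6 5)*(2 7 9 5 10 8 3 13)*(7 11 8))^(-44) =((2 6 10 7 13)(3 9 5 11 8))^(-44) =(2 6 10 7 13)(3 9 5 11 8)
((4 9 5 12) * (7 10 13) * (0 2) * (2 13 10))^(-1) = ((0 13 7 2)(4 9 5 12))^(-1) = (0 2 7 13)(4 12 5 9)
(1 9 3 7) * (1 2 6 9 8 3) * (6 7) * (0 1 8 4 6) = [1, 4, 7, 0, 6, 5, 9, 2, 3, 8] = (0 1 4 6 9 8 3)(2 7)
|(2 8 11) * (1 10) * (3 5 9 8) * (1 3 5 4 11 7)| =10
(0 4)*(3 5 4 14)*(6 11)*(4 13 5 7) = (0 14 3 7 4)(5 13)(6 11) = [14, 1, 2, 7, 0, 13, 11, 4, 8, 9, 10, 6, 12, 5, 3]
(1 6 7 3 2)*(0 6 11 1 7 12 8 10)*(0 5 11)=(0 6 12 8 10 5 11 1)(2 7 3)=[6, 0, 7, 2, 4, 11, 12, 3, 10, 9, 5, 1, 8]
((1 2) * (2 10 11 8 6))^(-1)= ((1 10 11 8 6 2))^(-1)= (1 2 6 8 11 10)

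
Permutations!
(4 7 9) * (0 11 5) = (0 11 5)(4 7 9) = [11, 1, 2, 3, 7, 0, 6, 9, 8, 4, 10, 5]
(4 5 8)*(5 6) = [0, 1, 2, 3, 6, 8, 5, 7, 4] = (4 6 5 8)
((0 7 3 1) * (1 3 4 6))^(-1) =((0 7 4 6 1))^(-1) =(0 1 6 4 7)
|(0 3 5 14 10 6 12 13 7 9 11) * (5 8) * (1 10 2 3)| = 45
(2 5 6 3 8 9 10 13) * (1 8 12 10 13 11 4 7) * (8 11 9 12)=(1 11 4 7)(2 5 6 3 8 12 10 9 13)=[0, 11, 5, 8, 7, 6, 3, 1, 12, 13, 9, 4, 10, 2]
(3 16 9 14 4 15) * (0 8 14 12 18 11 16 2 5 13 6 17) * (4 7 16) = (0 8 14 7 16 9 12 18 11 4 15 3 2 5 13 6 17) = [8, 1, 5, 2, 15, 13, 17, 16, 14, 12, 10, 4, 18, 6, 7, 3, 9, 0, 11]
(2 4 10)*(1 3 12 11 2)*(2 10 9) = (1 3 12 11 10)(2 4 9) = [0, 3, 4, 12, 9, 5, 6, 7, 8, 2, 1, 10, 11]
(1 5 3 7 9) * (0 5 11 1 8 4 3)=(0 5)(1 11)(3 7 9 8 4)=[5, 11, 2, 7, 3, 0, 6, 9, 4, 8, 10, 1]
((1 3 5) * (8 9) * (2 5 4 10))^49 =(1 3 4 10 2 5)(8 9)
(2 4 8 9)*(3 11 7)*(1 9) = (1 9 2 4 8)(3 11 7) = [0, 9, 4, 11, 8, 5, 6, 3, 1, 2, 10, 7]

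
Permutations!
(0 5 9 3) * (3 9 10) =[5, 1, 2, 0, 4, 10, 6, 7, 8, 9, 3] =(0 5 10 3)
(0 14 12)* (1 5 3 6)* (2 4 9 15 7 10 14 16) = (0 16 2 4 9 15 7 10 14 12)(1 5 3 6) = [16, 5, 4, 6, 9, 3, 1, 10, 8, 15, 14, 11, 0, 13, 12, 7, 2]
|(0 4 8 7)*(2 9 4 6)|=7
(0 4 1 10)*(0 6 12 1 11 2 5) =(0 4 11 2 5)(1 10 6 12) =[4, 10, 5, 3, 11, 0, 12, 7, 8, 9, 6, 2, 1]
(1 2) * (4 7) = (1 2)(4 7) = [0, 2, 1, 3, 7, 5, 6, 4]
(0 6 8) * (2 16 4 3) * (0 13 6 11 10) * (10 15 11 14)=(0 14 10)(2 16 4 3)(6 8 13)(11 15)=[14, 1, 16, 2, 3, 5, 8, 7, 13, 9, 0, 15, 12, 6, 10, 11, 4]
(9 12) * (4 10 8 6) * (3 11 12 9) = (3 11 12)(4 10 8 6) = [0, 1, 2, 11, 10, 5, 4, 7, 6, 9, 8, 12, 3]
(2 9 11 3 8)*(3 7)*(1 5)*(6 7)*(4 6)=(1 5)(2 9 11 4 6 7 3 8)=[0, 5, 9, 8, 6, 1, 7, 3, 2, 11, 10, 4]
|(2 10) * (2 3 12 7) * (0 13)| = 10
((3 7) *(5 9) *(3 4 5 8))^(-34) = ((3 7 4 5 9 8))^(-34) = (3 4 9)(5 8 7)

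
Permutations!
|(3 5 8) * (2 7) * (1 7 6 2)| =|(1 7)(2 6)(3 5 8)| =6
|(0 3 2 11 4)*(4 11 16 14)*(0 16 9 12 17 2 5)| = 12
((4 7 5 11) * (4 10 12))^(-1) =(4 12 10 11 5 7)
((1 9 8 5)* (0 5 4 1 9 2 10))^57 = (0 5 9 8 4 1 2 10)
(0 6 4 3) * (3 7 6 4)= [4, 1, 2, 0, 7, 5, 3, 6]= (0 4 7 6 3)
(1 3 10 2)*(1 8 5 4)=(1 3 10 2 8 5 4)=[0, 3, 8, 10, 1, 4, 6, 7, 5, 9, 2]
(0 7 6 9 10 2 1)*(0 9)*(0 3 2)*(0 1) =(0 7 6 3 2)(1 9 10) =[7, 9, 0, 2, 4, 5, 3, 6, 8, 10, 1]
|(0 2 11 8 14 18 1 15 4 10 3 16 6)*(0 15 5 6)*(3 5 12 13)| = 55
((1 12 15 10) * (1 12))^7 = ((10 12 15))^7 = (10 12 15)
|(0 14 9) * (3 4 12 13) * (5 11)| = |(0 14 9)(3 4 12 13)(5 11)| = 12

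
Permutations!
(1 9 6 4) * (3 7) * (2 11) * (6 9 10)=[0, 10, 11, 7, 1, 5, 4, 3, 8, 9, 6, 2]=(1 10 6 4)(2 11)(3 7)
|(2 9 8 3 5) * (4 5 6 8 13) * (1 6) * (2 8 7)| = |(1 6 7 2 9 13 4 5 8 3)| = 10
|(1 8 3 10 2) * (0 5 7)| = |(0 5 7)(1 8 3 10 2)| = 15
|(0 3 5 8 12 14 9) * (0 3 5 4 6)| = 9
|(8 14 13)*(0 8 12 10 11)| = 7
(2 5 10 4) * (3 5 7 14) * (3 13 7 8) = (2 8 3 5 10 4)(7 14 13) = [0, 1, 8, 5, 2, 10, 6, 14, 3, 9, 4, 11, 12, 7, 13]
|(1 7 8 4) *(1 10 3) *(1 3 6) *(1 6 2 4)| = 3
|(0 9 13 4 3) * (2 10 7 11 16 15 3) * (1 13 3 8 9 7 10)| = |(0 7 11 16 15 8 9 3)(1 13 4 2)| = 8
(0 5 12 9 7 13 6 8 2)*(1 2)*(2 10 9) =(0 5 12 2)(1 10 9 7 13 6 8) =[5, 10, 0, 3, 4, 12, 8, 13, 1, 7, 9, 11, 2, 6]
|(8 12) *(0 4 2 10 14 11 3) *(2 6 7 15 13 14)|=18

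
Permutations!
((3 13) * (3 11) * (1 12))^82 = ((1 12)(3 13 11))^82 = (3 13 11)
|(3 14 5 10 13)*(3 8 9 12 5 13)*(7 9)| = 9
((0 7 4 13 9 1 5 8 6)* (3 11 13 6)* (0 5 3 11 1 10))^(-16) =(0 5 9 4 11)(6 13 7 8 10)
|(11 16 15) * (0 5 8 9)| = 12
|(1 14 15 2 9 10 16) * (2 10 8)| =|(1 14 15 10 16)(2 9 8)| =15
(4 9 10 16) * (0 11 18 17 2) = [11, 1, 0, 3, 9, 5, 6, 7, 8, 10, 16, 18, 12, 13, 14, 15, 4, 2, 17] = (0 11 18 17 2)(4 9 10 16)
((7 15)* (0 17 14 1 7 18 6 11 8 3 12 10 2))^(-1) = (0 2 10 12 3 8 11 6 18 15 7 1 14 17)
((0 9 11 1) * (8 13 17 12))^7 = (0 1 11 9)(8 12 17 13)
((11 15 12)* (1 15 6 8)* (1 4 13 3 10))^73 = (1 11 4 10 12 8 3 15 6 13)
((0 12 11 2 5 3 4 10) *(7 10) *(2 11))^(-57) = (0 10 7 4 3 5 2 12)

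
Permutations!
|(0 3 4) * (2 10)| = |(0 3 4)(2 10)| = 6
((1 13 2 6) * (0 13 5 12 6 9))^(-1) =(0 9 2 13)(1 6 12 5)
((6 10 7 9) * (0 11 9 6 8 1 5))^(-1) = (0 5 1 8 9 11)(6 7 10)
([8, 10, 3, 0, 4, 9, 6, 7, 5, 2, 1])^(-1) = [3, 10, 9, 2, 4, 8, 6, 7, 0, 5, 1]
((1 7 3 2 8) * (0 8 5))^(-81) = (0 7 5 1 2 8 3)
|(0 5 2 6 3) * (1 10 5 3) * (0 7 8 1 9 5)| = 12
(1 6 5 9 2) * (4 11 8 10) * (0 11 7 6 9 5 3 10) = (0 11 8)(1 9 2)(3 10 4 7 6) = [11, 9, 1, 10, 7, 5, 3, 6, 0, 2, 4, 8]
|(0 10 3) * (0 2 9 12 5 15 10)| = |(2 9 12 5 15 10 3)| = 7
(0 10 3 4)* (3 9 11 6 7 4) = (0 10 9 11 6 7 4) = [10, 1, 2, 3, 0, 5, 7, 4, 8, 11, 9, 6]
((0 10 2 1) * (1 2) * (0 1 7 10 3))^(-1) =(0 3)(7 10)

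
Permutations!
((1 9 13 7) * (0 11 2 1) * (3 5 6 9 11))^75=((0 3 5 6 9 13 7)(1 11 2))^75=(0 13 6 3 7 9 5)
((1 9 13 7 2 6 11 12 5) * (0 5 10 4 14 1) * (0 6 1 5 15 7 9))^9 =((0 15 7 2 1)(4 14 5 6 11 12 10)(9 13))^9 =(0 1 2 7 15)(4 5 11 10 14 6 12)(9 13)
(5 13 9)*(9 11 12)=(5 13 11 12 9)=[0, 1, 2, 3, 4, 13, 6, 7, 8, 5, 10, 12, 9, 11]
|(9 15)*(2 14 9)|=|(2 14 9 15)|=4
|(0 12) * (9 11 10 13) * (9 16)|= 10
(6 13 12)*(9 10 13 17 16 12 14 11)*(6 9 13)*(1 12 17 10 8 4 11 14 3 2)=[0, 12, 1, 2, 11, 5, 10, 7, 4, 8, 6, 13, 9, 3, 14, 15, 17, 16]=(1 12 9 8 4 11 13 3 2)(6 10)(16 17)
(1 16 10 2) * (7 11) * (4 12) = (1 16 10 2)(4 12)(7 11) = [0, 16, 1, 3, 12, 5, 6, 11, 8, 9, 2, 7, 4, 13, 14, 15, 10]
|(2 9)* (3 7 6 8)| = 4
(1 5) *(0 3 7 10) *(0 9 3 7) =(0 7 10 9 3)(1 5) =[7, 5, 2, 0, 4, 1, 6, 10, 8, 3, 9]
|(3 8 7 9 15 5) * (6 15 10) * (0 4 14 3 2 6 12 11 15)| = |(0 4 14 3 8 7 9 10 12 11 15 5 2 6)| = 14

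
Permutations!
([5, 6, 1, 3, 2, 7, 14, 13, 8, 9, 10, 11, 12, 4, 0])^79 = [6, 4, 13, 3, 7, 14, 2, 0, 8, 9, 10, 11, 12, 5, 1]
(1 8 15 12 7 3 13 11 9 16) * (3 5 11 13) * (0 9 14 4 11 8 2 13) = [9, 2, 13, 3, 11, 8, 6, 5, 15, 16, 10, 14, 7, 0, 4, 12, 1] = (0 9 16 1 2 13)(4 11 14)(5 8 15 12 7)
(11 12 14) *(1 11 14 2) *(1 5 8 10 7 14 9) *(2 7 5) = [0, 11, 2, 3, 4, 8, 6, 14, 10, 1, 5, 12, 7, 13, 9] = (1 11 12 7 14 9)(5 8 10)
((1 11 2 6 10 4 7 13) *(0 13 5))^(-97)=((0 13 1 11 2 6 10 4 7 5))^(-97)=(0 11 10 5 1 6 7 13 2 4)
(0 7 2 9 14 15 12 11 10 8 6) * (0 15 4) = (0 7 2 9 14 4)(6 15 12 11 10 8) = [7, 1, 9, 3, 0, 5, 15, 2, 6, 14, 8, 10, 11, 13, 4, 12]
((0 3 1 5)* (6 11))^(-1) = (0 5 1 3)(6 11)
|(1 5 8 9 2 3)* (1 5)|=|(2 3 5 8 9)|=5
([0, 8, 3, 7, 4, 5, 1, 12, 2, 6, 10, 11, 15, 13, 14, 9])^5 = [0, 12, 9, 6, 4, 5, 7, 1, 15, 3, 10, 11, 8, 13, 14, 2]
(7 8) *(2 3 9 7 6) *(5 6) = (2 3 9 7 8 5 6) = [0, 1, 3, 9, 4, 6, 2, 8, 5, 7]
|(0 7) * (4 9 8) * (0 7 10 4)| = |(0 10 4 9 8)| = 5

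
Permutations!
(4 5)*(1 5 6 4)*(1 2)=[0, 5, 1, 3, 6, 2, 4]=(1 5 2)(4 6)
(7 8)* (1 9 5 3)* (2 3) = [0, 9, 3, 1, 4, 2, 6, 8, 7, 5] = (1 9 5 2 3)(7 8)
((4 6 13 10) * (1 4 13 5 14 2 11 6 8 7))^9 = ((1 4 8 7)(2 11 6 5 14)(10 13))^9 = (1 4 8 7)(2 14 5 6 11)(10 13)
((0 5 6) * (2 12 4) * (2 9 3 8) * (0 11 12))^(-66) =((0 5 6 11 12 4 9 3 8 2))^(-66) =(0 12 8 6 9)(2 11 3 5 4)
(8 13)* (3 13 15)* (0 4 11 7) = [4, 1, 2, 13, 11, 5, 6, 0, 15, 9, 10, 7, 12, 8, 14, 3] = (0 4 11 7)(3 13 8 15)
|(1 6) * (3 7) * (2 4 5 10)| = |(1 6)(2 4 5 10)(3 7)| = 4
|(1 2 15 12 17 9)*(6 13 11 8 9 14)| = 11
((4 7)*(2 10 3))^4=(2 10 3)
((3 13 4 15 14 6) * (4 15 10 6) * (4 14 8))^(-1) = (3 6 10 4 8 15 13)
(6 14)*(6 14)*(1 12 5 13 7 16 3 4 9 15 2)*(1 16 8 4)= (1 12 5 13 7 8 4 9 15 2 16 3)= [0, 12, 16, 1, 9, 13, 6, 8, 4, 15, 10, 11, 5, 7, 14, 2, 3]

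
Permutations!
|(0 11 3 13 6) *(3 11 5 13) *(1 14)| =4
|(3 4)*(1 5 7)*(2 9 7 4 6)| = |(1 5 4 3 6 2 9 7)| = 8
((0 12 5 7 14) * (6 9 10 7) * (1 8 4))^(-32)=((0 12 5 6 9 10 7 14)(1 8 4))^(-32)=(14)(1 8 4)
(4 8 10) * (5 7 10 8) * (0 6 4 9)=(0 6 4 5 7 10 9)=[6, 1, 2, 3, 5, 7, 4, 10, 8, 0, 9]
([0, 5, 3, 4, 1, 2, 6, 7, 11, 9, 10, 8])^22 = (11)(1 2 4 5 3)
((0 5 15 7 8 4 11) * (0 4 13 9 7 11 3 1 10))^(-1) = (0 10 1 3 4 11 15 5)(7 9 13 8)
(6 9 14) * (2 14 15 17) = (2 14 6 9 15 17) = [0, 1, 14, 3, 4, 5, 9, 7, 8, 15, 10, 11, 12, 13, 6, 17, 16, 2]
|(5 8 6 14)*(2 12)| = 4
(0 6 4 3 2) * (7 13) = (0 6 4 3 2)(7 13) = [6, 1, 0, 2, 3, 5, 4, 13, 8, 9, 10, 11, 12, 7]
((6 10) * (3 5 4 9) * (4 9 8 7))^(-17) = (3 5 9)(4 8 7)(6 10) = ((3 5 9)(4 8 7)(6 10))^(-17)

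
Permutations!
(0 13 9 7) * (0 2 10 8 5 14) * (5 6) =[13, 1, 10, 3, 4, 14, 5, 2, 6, 7, 8, 11, 12, 9, 0] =(0 13 9 7 2 10 8 6 5 14)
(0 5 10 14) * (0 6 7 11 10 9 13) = [5, 1, 2, 3, 4, 9, 7, 11, 8, 13, 14, 10, 12, 0, 6] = (0 5 9 13)(6 7 11 10 14)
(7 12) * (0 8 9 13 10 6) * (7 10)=[8, 1, 2, 3, 4, 5, 0, 12, 9, 13, 6, 11, 10, 7]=(0 8 9 13 7 12 10 6)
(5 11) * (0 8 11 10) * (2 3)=[8, 1, 3, 2, 4, 10, 6, 7, 11, 9, 0, 5]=(0 8 11 5 10)(2 3)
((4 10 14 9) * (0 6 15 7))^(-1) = ((0 6 15 7)(4 10 14 9))^(-1) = (0 7 15 6)(4 9 14 10)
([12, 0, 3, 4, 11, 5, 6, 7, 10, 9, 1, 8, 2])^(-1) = [1, 10, 12, 2, 3, 5, 6, 7, 11, 9, 8, 4, 0]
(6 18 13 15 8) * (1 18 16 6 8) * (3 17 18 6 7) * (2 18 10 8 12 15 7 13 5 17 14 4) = (1 6 16 13 7 3 14 4 2 18 5 17 10 8 12 15) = [0, 6, 18, 14, 2, 17, 16, 3, 12, 9, 8, 11, 15, 7, 4, 1, 13, 10, 5]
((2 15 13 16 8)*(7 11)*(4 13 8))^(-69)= ((2 15 8)(4 13 16)(7 11))^(-69)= (16)(7 11)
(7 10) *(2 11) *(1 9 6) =(1 9 6)(2 11)(7 10) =[0, 9, 11, 3, 4, 5, 1, 10, 8, 6, 7, 2]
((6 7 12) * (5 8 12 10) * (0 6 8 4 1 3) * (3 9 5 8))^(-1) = (0 3 12 8 10 7 6)(1 4 5 9)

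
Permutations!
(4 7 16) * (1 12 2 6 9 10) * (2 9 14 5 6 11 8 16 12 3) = [0, 3, 11, 2, 7, 6, 14, 12, 16, 10, 1, 8, 9, 13, 5, 15, 4] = (1 3 2 11 8 16 4 7 12 9 10)(5 6 14)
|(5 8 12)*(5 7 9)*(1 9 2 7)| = |(1 9 5 8 12)(2 7)| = 10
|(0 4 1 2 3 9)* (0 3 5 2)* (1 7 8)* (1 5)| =14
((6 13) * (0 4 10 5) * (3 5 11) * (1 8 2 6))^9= ((0 4 10 11 3 5)(1 8 2 6 13))^9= (0 11)(1 13 6 2 8)(3 4)(5 10)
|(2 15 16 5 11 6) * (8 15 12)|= 8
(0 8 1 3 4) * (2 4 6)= [8, 3, 4, 6, 0, 5, 2, 7, 1]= (0 8 1 3 6 2 4)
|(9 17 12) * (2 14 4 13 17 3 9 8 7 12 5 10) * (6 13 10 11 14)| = |(2 6 13 17 5 11 14 4 10)(3 9)(7 12 8)| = 18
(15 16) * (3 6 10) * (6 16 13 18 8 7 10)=[0, 1, 2, 16, 4, 5, 6, 10, 7, 9, 3, 11, 12, 18, 14, 13, 15, 17, 8]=(3 16 15 13 18 8 7 10)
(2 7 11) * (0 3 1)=(0 3 1)(2 7 11)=[3, 0, 7, 1, 4, 5, 6, 11, 8, 9, 10, 2]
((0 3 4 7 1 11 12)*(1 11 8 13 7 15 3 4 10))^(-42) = (0 15 10 8 7 12 4 3 1 13 11)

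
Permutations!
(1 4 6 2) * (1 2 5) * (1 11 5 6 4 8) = [0, 8, 2, 3, 4, 11, 6, 7, 1, 9, 10, 5] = (1 8)(5 11)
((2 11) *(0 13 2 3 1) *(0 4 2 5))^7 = (0 13 5)(1 2 3 4 11)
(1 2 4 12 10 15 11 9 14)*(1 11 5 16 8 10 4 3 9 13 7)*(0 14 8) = (0 14 11 13 7 1 2 3 9 8 10 15 5 16)(4 12) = [14, 2, 3, 9, 12, 16, 6, 1, 10, 8, 15, 13, 4, 7, 11, 5, 0]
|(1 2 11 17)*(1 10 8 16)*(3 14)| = 14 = |(1 2 11 17 10 8 16)(3 14)|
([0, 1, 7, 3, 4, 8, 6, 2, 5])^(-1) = [0, 1, 7, 3, 4, 8, 6, 2, 5]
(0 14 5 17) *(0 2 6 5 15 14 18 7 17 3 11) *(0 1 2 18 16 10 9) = (0 16 10 9)(1 2 6 5 3 11)(7 17 18)(14 15) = [16, 2, 6, 11, 4, 3, 5, 17, 8, 0, 9, 1, 12, 13, 15, 14, 10, 18, 7]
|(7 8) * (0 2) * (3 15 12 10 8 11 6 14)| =|(0 2)(3 15 12 10 8 7 11 6 14)| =18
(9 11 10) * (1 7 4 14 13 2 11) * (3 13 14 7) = (14)(1 3 13 2 11 10 9)(4 7) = [0, 3, 11, 13, 7, 5, 6, 4, 8, 1, 9, 10, 12, 2, 14]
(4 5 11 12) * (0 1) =[1, 0, 2, 3, 5, 11, 6, 7, 8, 9, 10, 12, 4] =(0 1)(4 5 11 12)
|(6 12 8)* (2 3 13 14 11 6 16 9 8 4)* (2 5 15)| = 30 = |(2 3 13 14 11 6 12 4 5 15)(8 16 9)|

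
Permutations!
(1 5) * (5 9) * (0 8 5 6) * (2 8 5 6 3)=(0 5 1 9 3 2 8 6)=[5, 9, 8, 2, 4, 1, 0, 7, 6, 3]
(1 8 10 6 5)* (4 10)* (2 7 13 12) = [0, 8, 7, 3, 10, 1, 5, 13, 4, 9, 6, 11, 2, 12] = (1 8 4 10 6 5)(2 7 13 12)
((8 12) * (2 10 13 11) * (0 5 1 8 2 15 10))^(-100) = (15)(0 1 12)(2 5 8)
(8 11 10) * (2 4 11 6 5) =[0, 1, 4, 3, 11, 2, 5, 7, 6, 9, 8, 10] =(2 4 11 10 8 6 5)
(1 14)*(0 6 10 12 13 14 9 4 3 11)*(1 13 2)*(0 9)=[6, 0, 1, 11, 3, 5, 10, 7, 8, 4, 12, 9, 2, 14, 13]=(0 6 10 12 2 1)(3 11 9 4)(13 14)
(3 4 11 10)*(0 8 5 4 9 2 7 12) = (0 8 5 4 11 10 3 9 2 7 12) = [8, 1, 7, 9, 11, 4, 6, 12, 5, 2, 3, 10, 0]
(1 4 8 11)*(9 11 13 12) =[0, 4, 2, 3, 8, 5, 6, 7, 13, 11, 10, 1, 9, 12] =(1 4 8 13 12 9 11)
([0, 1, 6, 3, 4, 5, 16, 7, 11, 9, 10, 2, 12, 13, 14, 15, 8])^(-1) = [0, 1, 11, 3, 4, 5, 2, 7, 16, 9, 10, 8, 12, 13, 14, 15, 6]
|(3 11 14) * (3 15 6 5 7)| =|(3 11 14 15 6 5 7)| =7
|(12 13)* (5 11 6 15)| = 4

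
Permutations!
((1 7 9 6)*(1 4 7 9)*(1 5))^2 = ((1 9 6 4 7 5))^2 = (1 6 7)(4 5 9)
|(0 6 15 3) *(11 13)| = 4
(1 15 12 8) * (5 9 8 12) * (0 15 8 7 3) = [15, 8, 2, 0, 4, 9, 6, 3, 1, 7, 10, 11, 12, 13, 14, 5] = (0 15 5 9 7 3)(1 8)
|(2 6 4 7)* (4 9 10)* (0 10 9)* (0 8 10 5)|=6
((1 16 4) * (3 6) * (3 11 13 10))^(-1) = (1 4 16)(3 10 13 11 6)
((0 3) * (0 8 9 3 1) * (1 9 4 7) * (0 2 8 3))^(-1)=(0 9)(1 7 4 8 2)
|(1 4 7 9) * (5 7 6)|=6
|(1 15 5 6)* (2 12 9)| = 12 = |(1 15 5 6)(2 12 9)|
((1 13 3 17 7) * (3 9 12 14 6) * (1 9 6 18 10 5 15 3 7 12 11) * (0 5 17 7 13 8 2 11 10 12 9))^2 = (0 15 7 5 3)(1 2)(8 11)(9 17 10)(12 18 14)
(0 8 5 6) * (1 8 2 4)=[2, 8, 4, 3, 1, 6, 0, 7, 5]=(0 2 4 1 8 5 6)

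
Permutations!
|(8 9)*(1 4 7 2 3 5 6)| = 14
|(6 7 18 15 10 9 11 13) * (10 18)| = 6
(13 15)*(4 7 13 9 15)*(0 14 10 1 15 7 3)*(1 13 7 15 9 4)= (0 14 10 13 1 9 15 4 3)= [14, 9, 2, 0, 3, 5, 6, 7, 8, 15, 13, 11, 12, 1, 10, 4]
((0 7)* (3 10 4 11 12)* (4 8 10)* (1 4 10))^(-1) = (0 7)(1 8 10 3 12 11 4)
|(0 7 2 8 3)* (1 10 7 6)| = |(0 6 1 10 7 2 8 3)| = 8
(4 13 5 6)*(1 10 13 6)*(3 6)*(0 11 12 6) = (0 11 12 6 4 3)(1 10 13 5) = [11, 10, 2, 0, 3, 1, 4, 7, 8, 9, 13, 12, 6, 5]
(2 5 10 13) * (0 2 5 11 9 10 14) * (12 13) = [2, 1, 11, 3, 4, 14, 6, 7, 8, 10, 12, 9, 13, 5, 0] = (0 2 11 9 10 12 13 5 14)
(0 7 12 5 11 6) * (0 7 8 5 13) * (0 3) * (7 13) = [8, 1, 2, 0, 4, 11, 13, 12, 5, 9, 10, 6, 7, 3] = (0 8 5 11 6 13 3)(7 12)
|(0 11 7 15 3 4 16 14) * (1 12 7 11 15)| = 6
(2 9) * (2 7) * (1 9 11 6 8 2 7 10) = (1 9 10)(2 11 6 8) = [0, 9, 11, 3, 4, 5, 8, 7, 2, 10, 1, 6]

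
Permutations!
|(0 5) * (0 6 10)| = 4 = |(0 5 6 10)|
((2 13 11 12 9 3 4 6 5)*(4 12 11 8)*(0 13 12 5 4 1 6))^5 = (0 4 6 1 8 13)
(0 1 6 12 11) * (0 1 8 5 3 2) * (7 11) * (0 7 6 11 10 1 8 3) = [3, 11, 7, 2, 4, 0, 12, 10, 5, 9, 1, 8, 6] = (0 3 2 7 10 1 11 8 5)(6 12)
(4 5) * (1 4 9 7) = (1 4 5 9 7) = [0, 4, 2, 3, 5, 9, 6, 1, 8, 7]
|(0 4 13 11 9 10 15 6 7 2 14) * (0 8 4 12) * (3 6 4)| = |(0 12)(2 14 8 3 6 7)(4 13 11 9 10 15)| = 6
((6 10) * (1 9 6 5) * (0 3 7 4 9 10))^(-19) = (0 6 9 4 7 3)(1 5 10) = ((0 3 7 4 9 6)(1 10 5))^(-19)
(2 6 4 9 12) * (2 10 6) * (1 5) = (1 5)(4 9 12 10 6) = [0, 5, 2, 3, 9, 1, 4, 7, 8, 12, 6, 11, 10]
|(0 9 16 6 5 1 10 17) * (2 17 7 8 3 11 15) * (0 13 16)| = 26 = |(0 9)(1 10 7 8 3 11 15 2 17 13 16 6 5)|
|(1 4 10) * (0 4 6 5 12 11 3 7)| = |(0 4 10 1 6 5 12 11 3 7)| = 10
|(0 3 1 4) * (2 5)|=|(0 3 1 4)(2 5)|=4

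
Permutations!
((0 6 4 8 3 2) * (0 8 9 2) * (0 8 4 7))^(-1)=(0 7 6)(2 9 4)(3 8)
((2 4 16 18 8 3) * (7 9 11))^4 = ((2 4 16 18 8 3)(7 9 11))^4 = (2 8 16)(3 18 4)(7 9 11)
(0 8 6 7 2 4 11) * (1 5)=(0 8 6 7 2 4 11)(1 5)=[8, 5, 4, 3, 11, 1, 7, 2, 6, 9, 10, 0]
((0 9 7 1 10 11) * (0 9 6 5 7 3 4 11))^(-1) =((0 6 5 7 1 10)(3 4 11 9))^(-1) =(0 10 1 7 5 6)(3 9 11 4)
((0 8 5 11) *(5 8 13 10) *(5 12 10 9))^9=(0 11 5 9 13)(10 12)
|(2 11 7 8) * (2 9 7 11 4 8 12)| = |(2 4 8 9 7 12)| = 6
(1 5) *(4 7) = (1 5)(4 7) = [0, 5, 2, 3, 7, 1, 6, 4]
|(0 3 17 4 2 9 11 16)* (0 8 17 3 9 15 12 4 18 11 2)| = 30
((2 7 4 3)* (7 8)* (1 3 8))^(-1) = (1 2 3)(4 7 8)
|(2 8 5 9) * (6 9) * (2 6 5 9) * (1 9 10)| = 6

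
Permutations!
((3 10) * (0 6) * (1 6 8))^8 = ((0 8 1 6)(3 10))^8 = (10)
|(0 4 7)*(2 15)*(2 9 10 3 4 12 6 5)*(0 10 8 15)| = |(0 12 6 5 2)(3 4 7 10)(8 15 9)| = 60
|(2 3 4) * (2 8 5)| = |(2 3 4 8 5)| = 5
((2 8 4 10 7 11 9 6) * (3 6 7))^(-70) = (2 4 3)(6 8 10)(7 9 11)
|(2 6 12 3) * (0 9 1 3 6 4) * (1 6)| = |(0 9 6 12 1 3 2 4)| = 8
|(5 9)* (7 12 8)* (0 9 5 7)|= 5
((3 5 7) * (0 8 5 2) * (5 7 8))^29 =((0 5 8 7 3 2))^29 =(0 2 3 7 8 5)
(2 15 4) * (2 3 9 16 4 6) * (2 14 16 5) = (2 15 6 14 16 4 3 9 5) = [0, 1, 15, 9, 3, 2, 14, 7, 8, 5, 10, 11, 12, 13, 16, 6, 4]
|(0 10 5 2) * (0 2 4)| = 4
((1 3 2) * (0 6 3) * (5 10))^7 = (0 3 1 6 2)(5 10)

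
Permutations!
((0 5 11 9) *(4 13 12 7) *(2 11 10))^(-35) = (0 5 10 2 11 9)(4 13 12 7)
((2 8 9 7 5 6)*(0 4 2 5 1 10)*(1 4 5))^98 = ((0 5 6 1 10)(2 8 9 7 4))^98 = (0 1 5 10 6)(2 7 8 4 9)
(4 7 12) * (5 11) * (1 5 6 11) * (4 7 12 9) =(1 5)(4 12 7 9)(6 11) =[0, 5, 2, 3, 12, 1, 11, 9, 8, 4, 10, 6, 7]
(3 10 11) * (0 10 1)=(0 10 11 3 1)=[10, 0, 2, 1, 4, 5, 6, 7, 8, 9, 11, 3]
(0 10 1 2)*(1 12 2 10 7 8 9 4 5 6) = (0 7 8 9 4 5 6 1 10 12 2) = [7, 10, 0, 3, 5, 6, 1, 8, 9, 4, 12, 11, 2]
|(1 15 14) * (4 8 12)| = 3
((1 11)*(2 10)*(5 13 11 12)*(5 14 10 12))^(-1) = (1 11 13 5)(2 10 14 12)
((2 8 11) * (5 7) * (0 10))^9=((0 10)(2 8 11)(5 7))^9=(11)(0 10)(5 7)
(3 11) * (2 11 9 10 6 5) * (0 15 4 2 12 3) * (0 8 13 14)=(0 15 4 2 11 8 13 14)(3 9 10 6 5 12)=[15, 1, 11, 9, 2, 12, 5, 7, 13, 10, 6, 8, 3, 14, 0, 4]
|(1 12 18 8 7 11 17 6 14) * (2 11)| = |(1 12 18 8 7 2 11 17 6 14)| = 10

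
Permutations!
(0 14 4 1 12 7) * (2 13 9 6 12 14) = [2, 14, 13, 3, 1, 5, 12, 0, 8, 6, 10, 11, 7, 9, 4] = (0 2 13 9 6 12 7)(1 14 4)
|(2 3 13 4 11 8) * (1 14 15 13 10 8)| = 12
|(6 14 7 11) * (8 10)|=4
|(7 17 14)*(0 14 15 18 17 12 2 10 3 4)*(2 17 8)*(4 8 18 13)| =8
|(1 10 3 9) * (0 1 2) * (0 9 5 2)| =7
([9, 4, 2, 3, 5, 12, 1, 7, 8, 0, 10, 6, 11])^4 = [0, 11, 2, 3, 6, 1, 12, 7, 8, 9, 10, 5, 4]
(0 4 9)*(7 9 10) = (0 4 10 7 9) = [4, 1, 2, 3, 10, 5, 6, 9, 8, 0, 7]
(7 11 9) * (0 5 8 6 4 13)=[5, 1, 2, 3, 13, 8, 4, 11, 6, 7, 10, 9, 12, 0]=(0 5 8 6 4 13)(7 11 9)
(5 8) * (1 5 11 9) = (1 5 8 11 9) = [0, 5, 2, 3, 4, 8, 6, 7, 11, 1, 10, 9]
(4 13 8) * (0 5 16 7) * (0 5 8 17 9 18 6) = (0 8 4 13 17 9 18 6)(5 16 7) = [8, 1, 2, 3, 13, 16, 0, 5, 4, 18, 10, 11, 12, 17, 14, 15, 7, 9, 6]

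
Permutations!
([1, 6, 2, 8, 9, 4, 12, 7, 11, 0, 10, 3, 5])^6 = [9, 0, 2, 3, 5, 12, 1, 7, 8, 4, 10, 11, 6]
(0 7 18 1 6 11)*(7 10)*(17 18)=(0 10 7 17 18 1 6 11)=[10, 6, 2, 3, 4, 5, 11, 17, 8, 9, 7, 0, 12, 13, 14, 15, 16, 18, 1]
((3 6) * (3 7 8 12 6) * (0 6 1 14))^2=(0 7 12 14 6 8 1)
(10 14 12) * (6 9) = (6 9)(10 14 12) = [0, 1, 2, 3, 4, 5, 9, 7, 8, 6, 14, 11, 10, 13, 12]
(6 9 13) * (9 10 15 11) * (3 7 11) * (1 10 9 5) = (1 10 15 3 7 11 5)(6 9 13) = [0, 10, 2, 7, 4, 1, 9, 11, 8, 13, 15, 5, 12, 6, 14, 3]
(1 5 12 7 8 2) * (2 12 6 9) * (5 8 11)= [0, 8, 1, 3, 4, 6, 9, 11, 12, 2, 10, 5, 7]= (1 8 12 7 11 5 6 9 2)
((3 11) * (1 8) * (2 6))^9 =(1 8)(2 6)(3 11)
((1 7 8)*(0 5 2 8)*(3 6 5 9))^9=(9)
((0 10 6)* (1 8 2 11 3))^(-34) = (0 6 10)(1 8 2 11 3)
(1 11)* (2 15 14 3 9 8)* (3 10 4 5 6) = [0, 11, 15, 9, 5, 6, 3, 7, 2, 8, 4, 1, 12, 13, 10, 14] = (1 11)(2 15 14 10 4 5 6 3 9 8)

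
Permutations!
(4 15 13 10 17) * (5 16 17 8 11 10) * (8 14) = (4 15 13 5 16 17)(8 11 10 14) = [0, 1, 2, 3, 15, 16, 6, 7, 11, 9, 14, 10, 12, 5, 8, 13, 17, 4]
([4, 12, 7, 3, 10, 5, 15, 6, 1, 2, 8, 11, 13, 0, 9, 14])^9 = (0 10 1 13 4 8 12)(2 15)(6 9)(7 14)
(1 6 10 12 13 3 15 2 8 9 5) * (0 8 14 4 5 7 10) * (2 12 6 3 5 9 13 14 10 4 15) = [8, 3, 10, 2, 9, 1, 0, 4, 13, 7, 6, 11, 14, 5, 15, 12] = (0 8 13 5 1 3 2 10 6)(4 9 7)(12 14 15)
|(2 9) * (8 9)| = 3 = |(2 8 9)|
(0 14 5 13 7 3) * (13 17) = (0 14 5 17 13 7 3) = [14, 1, 2, 0, 4, 17, 6, 3, 8, 9, 10, 11, 12, 7, 5, 15, 16, 13]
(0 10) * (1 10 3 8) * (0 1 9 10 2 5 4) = (0 3 8 9 10 1 2 5 4) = [3, 2, 5, 8, 0, 4, 6, 7, 9, 10, 1]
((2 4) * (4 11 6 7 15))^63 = (2 7)(4 6)(11 15)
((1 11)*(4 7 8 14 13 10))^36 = (14)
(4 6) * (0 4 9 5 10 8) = (0 4 6 9 5 10 8) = [4, 1, 2, 3, 6, 10, 9, 7, 0, 5, 8]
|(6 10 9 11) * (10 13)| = 5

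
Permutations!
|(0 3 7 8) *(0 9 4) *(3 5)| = 7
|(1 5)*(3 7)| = |(1 5)(3 7)| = 2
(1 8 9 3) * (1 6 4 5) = [0, 8, 2, 6, 5, 1, 4, 7, 9, 3] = (1 8 9 3 6 4 5)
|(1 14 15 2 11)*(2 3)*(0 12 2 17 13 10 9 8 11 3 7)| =|(0 12 2 3 17 13 10 9 8 11 1 14 15 7)| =14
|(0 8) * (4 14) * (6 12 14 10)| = |(0 8)(4 10 6 12 14)| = 10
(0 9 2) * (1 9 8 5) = (0 8 5 1 9 2) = [8, 9, 0, 3, 4, 1, 6, 7, 5, 2]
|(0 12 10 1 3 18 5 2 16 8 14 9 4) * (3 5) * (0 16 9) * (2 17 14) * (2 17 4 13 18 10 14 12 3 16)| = |(0 3 10 1 5 4 2 9 13 18 16 8 17 12 14)| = 15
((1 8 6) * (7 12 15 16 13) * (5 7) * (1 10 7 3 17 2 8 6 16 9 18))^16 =(18)(2 16 5 17 8 13 3)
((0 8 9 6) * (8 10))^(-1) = (0 6 9 8 10)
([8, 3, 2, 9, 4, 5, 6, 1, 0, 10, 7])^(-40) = [0, 1, 2, 3, 4, 5, 6, 7, 8, 9, 10]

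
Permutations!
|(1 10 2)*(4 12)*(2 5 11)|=|(1 10 5 11 2)(4 12)|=10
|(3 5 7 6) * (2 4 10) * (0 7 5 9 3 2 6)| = |(0 7)(2 4 10 6)(3 9)| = 4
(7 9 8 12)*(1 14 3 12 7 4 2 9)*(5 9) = (1 14 3 12 4 2 5 9 8 7) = [0, 14, 5, 12, 2, 9, 6, 1, 7, 8, 10, 11, 4, 13, 3]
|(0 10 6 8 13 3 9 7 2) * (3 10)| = |(0 3 9 7 2)(6 8 13 10)| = 20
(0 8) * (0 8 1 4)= (8)(0 1 4)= [1, 4, 2, 3, 0, 5, 6, 7, 8]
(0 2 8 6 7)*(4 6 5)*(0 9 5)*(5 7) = (0 2 8)(4 6 5)(7 9) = [2, 1, 8, 3, 6, 4, 5, 9, 0, 7]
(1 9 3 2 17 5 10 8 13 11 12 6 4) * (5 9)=(1 5 10 8 13 11 12 6 4)(2 17 9 3)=[0, 5, 17, 2, 1, 10, 4, 7, 13, 3, 8, 12, 6, 11, 14, 15, 16, 9]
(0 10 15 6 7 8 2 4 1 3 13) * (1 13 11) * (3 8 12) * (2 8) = (0 10 15 6 7 12 3 11 1 2 4 13) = [10, 2, 4, 11, 13, 5, 7, 12, 8, 9, 15, 1, 3, 0, 14, 6]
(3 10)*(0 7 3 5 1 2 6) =(0 7 3 10 5 1 2 6) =[7, 2, 6, 10, 4, 1, 0, 3, 8, 9, 5]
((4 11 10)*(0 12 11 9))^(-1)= (0 9 4 10 11 12)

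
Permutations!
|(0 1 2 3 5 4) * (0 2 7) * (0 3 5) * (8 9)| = 12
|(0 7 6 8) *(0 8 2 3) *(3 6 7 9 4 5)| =|(0 9 4 5 3)(2 6)| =10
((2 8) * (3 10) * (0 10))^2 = ((0 10 3)(2 8))^2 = (0 3 10)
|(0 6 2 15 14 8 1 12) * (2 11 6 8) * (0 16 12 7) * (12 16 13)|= 12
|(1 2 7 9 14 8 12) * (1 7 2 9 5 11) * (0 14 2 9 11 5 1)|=|(0 14 8 12 7 1 11)(2 9)|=14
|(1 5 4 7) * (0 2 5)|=6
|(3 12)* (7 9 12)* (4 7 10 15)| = |(3 10 15 4 7 9 12)| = 7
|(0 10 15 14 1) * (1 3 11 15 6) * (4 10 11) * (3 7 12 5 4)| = 11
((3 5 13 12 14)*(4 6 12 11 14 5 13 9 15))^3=(3 14 11 13)(4 5)(6 9)(12 15)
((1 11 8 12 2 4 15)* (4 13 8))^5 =(1 11 4 15)(2 13 8 12) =((1 11 4 15)(2 13 8 12))^5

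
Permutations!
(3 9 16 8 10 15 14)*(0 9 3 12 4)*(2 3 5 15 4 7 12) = [9, 1, 3, 5, 0, 15, 6, 12, 10, 16, 4, 11, 7, 13, 2, 14, 8] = (0 9 16 8 10 4)(2 3 5 15 14)(7 12)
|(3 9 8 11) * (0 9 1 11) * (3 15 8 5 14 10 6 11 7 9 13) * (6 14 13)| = 30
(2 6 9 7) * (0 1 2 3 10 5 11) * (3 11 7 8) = (0 1 2 6 9 8 3 10 5 7 11) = [1, 2, 6, 10, 4, 7, 9, 11, 3, 8, 5, 0]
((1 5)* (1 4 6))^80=((1 5 4 6))^80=(6)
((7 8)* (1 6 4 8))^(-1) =(1 7 8 4 6)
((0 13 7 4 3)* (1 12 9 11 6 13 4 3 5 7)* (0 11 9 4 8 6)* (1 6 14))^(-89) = (0 8 14 1 12 4 5 7 3 11)(6 13)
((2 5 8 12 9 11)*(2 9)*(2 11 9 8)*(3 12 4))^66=((2 5)(3 12 11 8 4))^66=(3 12 11 8 4)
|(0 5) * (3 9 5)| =4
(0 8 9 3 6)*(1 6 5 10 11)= [8, 6, 2, 5, 4, 10, 0, 7, 9, 3, 11, 1]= (0 8 9 3 5 10 11 1 6)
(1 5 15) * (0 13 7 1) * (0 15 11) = [13, 5, 2, 3, 4, 11, 6, 1, 8, 9, 10, 0, 12, 7, 14, 15] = (15)(0 13 7 1 5 11)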